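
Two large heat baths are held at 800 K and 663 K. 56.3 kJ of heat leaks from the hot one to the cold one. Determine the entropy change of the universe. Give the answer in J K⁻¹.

ΔS_total = 14.5 J/K

ΔS_hot = −Q/T_H = −56300/800 = -70.38 J/K and ΔS_cold = +Q/T_C = 56300/663 = 84.92 J/K.
ΔS_total = -70.38 + 84.92 = 14.5 J/K, positive as the second law requires.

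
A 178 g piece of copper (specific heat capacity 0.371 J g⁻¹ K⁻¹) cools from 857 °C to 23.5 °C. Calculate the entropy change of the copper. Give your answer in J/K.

ΔS = -88.3 J/K

In kelvin: T₁ = 1130.15 K, T₂ = 296.65 K. ΔS = ∫dQ_rev/T = m c ln(T₂/T₁) = 178 × 0.371 × ln(296.65/1130.15) = -88.3 J/K.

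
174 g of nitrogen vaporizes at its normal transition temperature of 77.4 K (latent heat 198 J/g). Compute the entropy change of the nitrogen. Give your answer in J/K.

ΔS = 445 J/K

Heat absorbed by the substance: Q = mL = 174 × 198 = 34452 J.
At constant T, ΔS = Q_rev/T = 34452 / 77.4 = 445 J/K.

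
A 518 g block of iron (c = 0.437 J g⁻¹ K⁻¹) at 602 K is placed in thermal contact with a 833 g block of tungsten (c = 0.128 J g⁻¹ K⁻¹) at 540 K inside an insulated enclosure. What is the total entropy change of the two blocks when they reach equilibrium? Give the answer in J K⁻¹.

Energy balance: T_f = (m₁c₁T₁ + m₂c₂T₂)/(m₁c₁ + m₂c₂) = 582.15 K.
ΔS₁ = m₁c₁ ln(T_f/T₁) = 226.366 × ln(582.15/602) = -7.591 J/K.
ΔS₂ = m₂c₂ ln(T_f/T₂) = 106.624 × ln(582.15/540) = 8.013 J/K.
ΔS_total = -7.591 + 8.013 = 0.422 J/K.

ΔS_total = 0.422 J/K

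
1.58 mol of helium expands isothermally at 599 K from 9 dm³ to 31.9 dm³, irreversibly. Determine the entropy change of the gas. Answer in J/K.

ΔS_gas = 16.6 J/K

Entropy is a state function, so ΔS_gas depends only on the end states.
For an isothermal ideal gas ΔS_gas = nR ln(V₂/V₁) = 1.58 × 8.314 × ln(31.9/9) = 16.6 J/K.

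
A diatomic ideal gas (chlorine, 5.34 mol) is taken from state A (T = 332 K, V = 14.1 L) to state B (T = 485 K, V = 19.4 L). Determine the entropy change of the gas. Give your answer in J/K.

ΔS = 56.2 J/K

Entropy is a state function: ΔS = nC_V ln(T₂/T₁) + nR ln(V₂/V₁), with C_V = 5R/2 = 20.79 J mol⁻¹ K⁻¹ for a diatomic ideal gas.
ΔS = 5.34 × [20.79 × ln(485/332) + 8.314 × ln(19.4/14.1)] = 56.2 J/K.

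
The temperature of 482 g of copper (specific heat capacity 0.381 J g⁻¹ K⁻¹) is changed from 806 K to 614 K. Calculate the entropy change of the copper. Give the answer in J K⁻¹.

ΔS = ∫dQ_rev/T = m c ln(T₂/T₁) = 482 × 0.381 × ln(614/806) = -50 J/K.

ΔS = -50 J/K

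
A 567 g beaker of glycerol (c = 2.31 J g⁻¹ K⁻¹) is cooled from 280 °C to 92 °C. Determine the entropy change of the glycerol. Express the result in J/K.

In kelvin: T₁ = 553.15 K, T₂ = 365.15 K. ΔS = ∫dQ_rev/T = m c ln(T₂/T₁) = 567 × 2.31 × ln(365.15/553.15) = -544 J/K.

ΔS = -544 J/K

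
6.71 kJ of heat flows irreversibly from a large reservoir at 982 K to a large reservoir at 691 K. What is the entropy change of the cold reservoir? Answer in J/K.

ΔS_cold = 9.71 J/K

The cold reservoir gains heat Q, so ΔS_cold = +Q/T_C = 6710/691 = 9.71 J/K.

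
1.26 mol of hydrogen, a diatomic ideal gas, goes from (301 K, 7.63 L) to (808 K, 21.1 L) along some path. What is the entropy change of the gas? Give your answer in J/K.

ΔS = 36.5 J/K

Entropy is a state function: ΔS = nC_V ln(T₂/T₁) + nR ln(V₂/V₁), with C_V = 5R/2 = 20.79 J mol⁻¹ K⁻¹ for a diatomic ideal gas.
ΔS = 1.26 × [20.79 × ln(808/301) + 8.314 × ln(21.1/7.63)] = 36.5 J/K.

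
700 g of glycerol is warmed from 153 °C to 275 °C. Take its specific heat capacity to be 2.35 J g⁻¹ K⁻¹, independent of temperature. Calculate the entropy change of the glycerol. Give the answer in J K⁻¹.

ΔS = 414 J/K

In kelvin: T₁ = 426.15 K, T₂ = 548.15 K. ΔS = ∫dQ_rev/T = m c ln(T₂/T₁) = 700 × 2.35 × ln(548.15/426.15) = 414 J/K.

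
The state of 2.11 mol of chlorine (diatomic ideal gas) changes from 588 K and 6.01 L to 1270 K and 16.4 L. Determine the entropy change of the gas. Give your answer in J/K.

ΔS = 51.4 J/K

Entropy is a state function: ΔS = nC_V ln(T₂/T₁) + nR ln(V₂/V₁), with C_V = 5R/2 = 20.79 J mol⁻¹ K⁻¹ for a diatomic ideal gas.
ΔS = 2.11 × [20.79 × ln(1270/588) + 8.314 × ln(16.4/6.01)] = 51.4 J/K.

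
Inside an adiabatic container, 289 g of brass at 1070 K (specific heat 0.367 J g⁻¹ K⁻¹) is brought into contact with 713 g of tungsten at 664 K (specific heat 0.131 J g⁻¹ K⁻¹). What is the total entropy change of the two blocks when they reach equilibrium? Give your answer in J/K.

Energy balance: T_f = (m₁c₁T₁ + m₂c₂T₂)/(m₁c₁ + m₂c₂) = 879.88 K.
ΔS₁ = m₁c₁ ln(T_f/T₁) = 106.063 × ln(879.88/1070) = -20.748 J/K.
ΔS₂ = m₂c₂ ln(T_f/T₂) = 93.403 × ln(879.88/664) = 26.294 J/K.
ΔS_total = -20.748 + 26.294 = 5.55 J/K.

ΔS_total = 5.55 J/K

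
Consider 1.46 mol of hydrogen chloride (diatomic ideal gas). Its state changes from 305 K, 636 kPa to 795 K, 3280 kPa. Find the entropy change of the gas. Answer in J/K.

ΔS = nC_p ln(T₂/T₁) − nR ln(P₂/P₁), with C_p = 7R/2 = 29.1 J mol⁻¹ K⁻¹ for a diatomic ideal gas.
ΔS = 1.46 × [29.1 × ln(795/305) − 8.314 × ln(3280/636)] = 20.8 J/K.

ΔS = 20.8 J/K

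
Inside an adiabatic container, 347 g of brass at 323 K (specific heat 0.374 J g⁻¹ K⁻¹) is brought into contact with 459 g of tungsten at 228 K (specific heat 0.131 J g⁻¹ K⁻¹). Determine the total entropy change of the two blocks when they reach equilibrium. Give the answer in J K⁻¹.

Energy balance: T_f = (m₁c₁T₁ + m₂c₂T₂)/(m₁c₁ + m₂c₂) = 292.92 K.
ΔS₁ = m₁c₁ ln(T_f/T₁) = 129.778 × ln(292.92/323) = -12.69 J/K.
ΔS₂ = m₂c₂ ln(T_f/T₂) = 60.129 × ln(292.92/228) = 15.07 J/K.
ΔS_total = -12.69 + 15.07 = 2.38 J/K.

ΔS_total = 2.38 J/K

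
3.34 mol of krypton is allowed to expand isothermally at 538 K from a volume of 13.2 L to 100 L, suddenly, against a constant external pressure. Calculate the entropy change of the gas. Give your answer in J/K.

Entropy is a state function, so ΔS_gas depends only on the end states.
For an isothermal ideal gas ΔS_gas = nR ln(V₂/V₁) = 3.34 × 8.314 × ln(100/13.2) = 56.2 J/K.

ΔS_gas = 56.2 J/K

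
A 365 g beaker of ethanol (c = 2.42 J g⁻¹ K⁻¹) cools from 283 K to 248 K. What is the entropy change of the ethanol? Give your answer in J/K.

ΔS = -117 J/K

ΔS = ∫dQ_rev/T = m c ln(T₂/T₁) = 365 × 2.42 × ln(248/283) = -117 J/K.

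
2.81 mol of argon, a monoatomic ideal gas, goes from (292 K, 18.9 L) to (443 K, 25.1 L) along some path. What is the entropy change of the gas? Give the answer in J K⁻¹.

Entropy is a state function: ΔS = nC_V ln(T₂/T₁) + nR ln(V₂/V₁), with C_V = 3R/2 = 12.47 J mol⁻¹ K⁻¹ for a monoatomic ideal gas.
ΔS = 2.81 × [12.47 × ln(443/292) + 8.314 × ln(25.1/18.9)] = 21.2 J/K.

ΔS = 21.2 J/K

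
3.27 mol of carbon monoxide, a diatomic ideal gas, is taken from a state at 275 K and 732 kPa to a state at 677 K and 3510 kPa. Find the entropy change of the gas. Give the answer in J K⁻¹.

ΔS = nC_p ln(T₂/T₁) − nR ln(P₂/P₁), with C_p = 7R/2 = 29.1 J mol⁻¹ K⁻¹ for a diatomic ideal gas.
ΔS = 3.27 × [29.1 × ln(677/275) − 8.314 × ln(3510/732)] = 43.1 J/K.

ΔS = 43.1 J/K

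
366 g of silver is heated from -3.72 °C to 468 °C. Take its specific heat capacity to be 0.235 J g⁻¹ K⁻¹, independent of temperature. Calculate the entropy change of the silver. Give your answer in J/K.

In kelvin: T₁ = 269.43 K, T₂ = 741.15 K. ΔS = ∫dQ_rev/T = m c ln(T₂/T₁) = 366 × 0.235 × ln(741.15/269.43) = 87 J/K.

ΔS = 87 J/K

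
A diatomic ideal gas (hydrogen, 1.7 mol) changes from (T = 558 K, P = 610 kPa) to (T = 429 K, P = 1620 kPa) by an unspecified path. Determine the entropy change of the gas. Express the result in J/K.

ΔS = nC_p ln(T₂/T₁) − nR ln(P₂/P₁), with C_p = 7R/2 = 29.1 J mol⁻¹ K⁻¹ for a diatomic ideal gas.
ΔS = 1.7 × [29.1 × ln(429/558) − 8.314 × ln(1620/610)] = -26.8 J/K.

ΔS = -26.8 J/K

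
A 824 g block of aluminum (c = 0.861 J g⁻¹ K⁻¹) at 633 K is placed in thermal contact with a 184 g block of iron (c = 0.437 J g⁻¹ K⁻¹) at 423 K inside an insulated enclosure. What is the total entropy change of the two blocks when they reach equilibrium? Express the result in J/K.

ΔS_total = 5.28 J/K

Energy balance: T_f = (m₁c₁T₁ + m₂c₂T₂)/(m₁c₁ + m₂c₂) = 611.62 K.
ΔS₁ = m₁c₁ ln(T_f/T₁) = 709.464 × ln(611.62/633) = -24.37 J/K.
ΔS₂ = m₂c₂ ln(T_f/T₂) = 80.408 × ln(611.62/423) = 29.65 J/K.
ΔS_total = -24.37 + 29.65 = 5.28 J/K.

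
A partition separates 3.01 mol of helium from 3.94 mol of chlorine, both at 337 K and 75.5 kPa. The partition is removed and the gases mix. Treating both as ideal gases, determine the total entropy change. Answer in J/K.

ΔS_mix = 39.5 J/K

Mole fractions: x_A = 3.01/6.95 = 0.433, x_B = 0.567.
ΔS_mix = −R(n_A ln x_A + n_B ln x_B) = −8.314 × (3.01 ln 0.433 + 3.94 ln 0.567) = 39.5 J/K.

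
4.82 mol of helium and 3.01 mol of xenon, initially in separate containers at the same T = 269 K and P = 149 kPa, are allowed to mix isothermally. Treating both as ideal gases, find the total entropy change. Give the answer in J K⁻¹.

ΔS_mix = 43.4 J/K

Mole fractions: x_A = 4.82/7.83 = 0.616, x_B = 0.384.
ΔS_mix = −R(n_A ln x_A + n_B ln x_B) = −8.314 × (4.82 ln 0.616 + 3.01 ln 0.384) = 43.4 J/K.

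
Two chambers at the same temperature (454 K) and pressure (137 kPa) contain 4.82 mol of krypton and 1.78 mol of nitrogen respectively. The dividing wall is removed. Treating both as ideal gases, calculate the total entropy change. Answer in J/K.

ΔS_mix = 32 J/K

Mole fractions: x_A = 4.82/6.6 = 0.73, x_B = 0.27.
ΔS_mix = −R(n_A ln x_A + n_B ln x_B) = −8.314 × (4.82 ln 0.73 + 1.78 ln 0.27) = 32 J/K.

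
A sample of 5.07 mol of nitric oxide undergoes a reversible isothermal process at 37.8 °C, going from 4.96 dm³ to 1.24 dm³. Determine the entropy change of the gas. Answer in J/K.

ΔS_gas = -58.4 J/K

For an isothermal ideal gas ΔS_gas = nR ln(V₂/V₁) = 5.07 × 8.314 × ln(1.24/4.96) = -58.4 J/K.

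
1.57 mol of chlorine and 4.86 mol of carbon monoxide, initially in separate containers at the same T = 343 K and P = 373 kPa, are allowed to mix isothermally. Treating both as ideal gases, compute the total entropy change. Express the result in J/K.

Mole fractions: x_A = 1.57/6.43 = 0.244, x_B = 0.756.
ΔS_mix = −R(n_A ln x_A + n_B ln x_B) = −8.314 × (1.57 ln 0.244 + 4.86 ln 0.756) = 29.7 J/K.

ΔS_mix = 29.7 J/K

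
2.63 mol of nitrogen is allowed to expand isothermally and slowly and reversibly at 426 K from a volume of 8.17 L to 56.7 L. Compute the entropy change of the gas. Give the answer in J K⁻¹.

For an isothermal ideal gas ΔS_gas = nR ln(V₂/V₁) = 2.63 × 8.314 × ln(56.7/8.17) = 42.4 J/K.

ΔS_gas = 42.4 J/K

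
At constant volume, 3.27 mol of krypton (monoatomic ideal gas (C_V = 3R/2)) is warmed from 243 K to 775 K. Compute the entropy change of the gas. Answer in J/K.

ΔS = 47.3 J/K

At constant volume, ΔS = nC_V ln(T₂/T₁) with C_V = 3R/2 = 12.47 J mol⁻¹ K⁻¹.
ΔS = 3.27 × 12.47 × ln(775/243) = 47.3 J/K.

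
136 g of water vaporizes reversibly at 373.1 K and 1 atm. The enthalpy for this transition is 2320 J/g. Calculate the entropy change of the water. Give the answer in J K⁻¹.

Heat absorbed by the substance: Q = mL = 136 × 2320 = 315520 J.
At constant T, ΔS = Q_rev/T = 315520 / 373.1 = 846 J/K.

ΔS = 846 J/K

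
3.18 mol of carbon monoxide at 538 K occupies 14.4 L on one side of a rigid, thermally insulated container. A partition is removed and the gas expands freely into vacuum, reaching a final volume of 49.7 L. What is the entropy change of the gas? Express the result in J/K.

ΔS_gas = 32.8 J/K

For an ideal gas in free expansion Q = 0 and W = 0, so T is unchanged.
Entropy is a state function; using a reversible isothermal path, ΔS_gas = nR ln(V₂/V₁) = 3.18 × 8.314 × ln(49.7/14.4) = 32.8 J/K.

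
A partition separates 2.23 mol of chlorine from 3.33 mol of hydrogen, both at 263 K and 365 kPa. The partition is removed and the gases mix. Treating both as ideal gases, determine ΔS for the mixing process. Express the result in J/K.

ΔS_mix = 31.1 J/K

Mole fractions: x_A = 2.23/5.56 = 0.401, x_B = 0.599.
ΔS_mix = −R(n_A ln x_A + n_B ln x_B) = −8.314 × (2.23 ln 0.401 + 3.33 ln 0.599) = 31.1 J/K.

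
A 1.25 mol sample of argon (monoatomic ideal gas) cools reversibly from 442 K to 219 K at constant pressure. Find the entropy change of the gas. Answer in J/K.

ΔS = -18.2 J/K

At constant pressure, ΔS = nC_p ln(T₂/T₁) with C_p = 5R/2 = 20.79 J mol⁻¹ K⁻¹.
ΔS = 1.25 × 20.79 × ln(219/442) = -18.2 J/K.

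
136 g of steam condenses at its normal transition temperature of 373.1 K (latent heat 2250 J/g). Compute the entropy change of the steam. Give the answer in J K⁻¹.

ΔS = -820 J/K

Heat released by the substance: Q = −mL = −136 × 2250 = −306000 J.
At constant T, ΔS = Q_rev/T = −306000 / 373.1 = -820 J/K.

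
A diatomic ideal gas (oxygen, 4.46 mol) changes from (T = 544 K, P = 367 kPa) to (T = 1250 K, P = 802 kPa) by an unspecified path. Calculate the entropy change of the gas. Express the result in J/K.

ΔS = nC_p ln(T₂/T₁) − nR ln(P₂/P₁), with C_p = 7R/2 = 29.1 J mol⁻¹ K⁻¹ for a diatomic ideal gas.
ΔS = 4.46 × [29.1 × ln(1250/544) − 8.314 × ln(802/367)] = 79 J/K.

ΔS = 79 J/K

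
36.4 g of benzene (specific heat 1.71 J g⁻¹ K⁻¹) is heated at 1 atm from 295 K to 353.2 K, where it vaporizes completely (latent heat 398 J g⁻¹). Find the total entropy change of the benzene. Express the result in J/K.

Warming step: ΔS₁ = m c ln(T_tr/T_i) = 36.4 × 1.71 × ln(353.2/295) = 11.21 J/K.
Phase change: ΔS₂ = +mL/T_tr = 36.4 × 398 / 353.2 = 41.02 J/K.
ΔS_total = (11.21) + (41.02) = 52.2 J/K.

ΔS = 52.2 J/K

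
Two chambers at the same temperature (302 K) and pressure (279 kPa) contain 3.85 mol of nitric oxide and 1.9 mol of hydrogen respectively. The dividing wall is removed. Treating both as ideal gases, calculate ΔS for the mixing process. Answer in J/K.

ΔS_mix = 30.3 J/K

Mole fractions: x_A = 3.85/5.75 = 0.67, x_B = 0.33.
ΔS_mix = −R(n_A ln x_A + n_B ln x_B) = −8.314 × (3.85 ln 0.67 + 1.9 ln 0.33) = 30.3 J/K.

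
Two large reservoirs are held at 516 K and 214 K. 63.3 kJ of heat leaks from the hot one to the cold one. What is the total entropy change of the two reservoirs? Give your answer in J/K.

ΔS_total = 173 J/K

ΔS_hot = −Q/T_H = −63300/516 = -122.7 J/K and ΔS_cold = +Q/T_C = 63300/214 = 295.8 J/K.
ΔS_total = -122.7 + 295.8 = 173 J/K, positive as the second law requires.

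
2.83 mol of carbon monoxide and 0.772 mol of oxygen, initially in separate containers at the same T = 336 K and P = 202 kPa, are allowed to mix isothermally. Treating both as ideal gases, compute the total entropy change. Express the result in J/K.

Mole fractions: x_A = 2.83/3.6 = 0.786, x_B = 0.214.
ΔS_mix = −R(n_A ln x_A + n_B ln x_B) = −8.314 × (2.83 ln 0.786 + 0.772 ln 0.214) = 15.6 J/K.

ΔS_mix = 15.6 J/K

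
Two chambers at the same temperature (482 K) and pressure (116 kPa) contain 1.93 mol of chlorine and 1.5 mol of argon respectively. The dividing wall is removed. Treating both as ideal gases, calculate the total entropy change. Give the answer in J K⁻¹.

Mole fractions: x_A = 1.93/3.43 = 0.563, x_B = 0.437.
ΔS_mix = −R(n_A ln x_A + n_B ln x_B) = −8.314 × (1.93 ln 0.563 + 1.5 ln 0.437) = 19.5 J/K.

ΔS_mix = 19.5 J/K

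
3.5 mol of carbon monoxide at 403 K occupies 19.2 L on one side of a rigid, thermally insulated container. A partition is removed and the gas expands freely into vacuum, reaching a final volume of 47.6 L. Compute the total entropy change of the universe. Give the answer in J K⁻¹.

No heat is exchanged and no work is done, so the ideal-gas temperature stays constant.
Entropy is a state function; using a reversible isothermal path, ΔS_gas = nR ln(V₂/V₁) = 3.5 × 8.314 × ln(47.6/19.2) = 26.4 J/K.
The insulated surroundings exchange no heat, so ΔS_surr = 0 and ΔS_universe = ΔS_gas.

ΔS_universe = 26.4 J/K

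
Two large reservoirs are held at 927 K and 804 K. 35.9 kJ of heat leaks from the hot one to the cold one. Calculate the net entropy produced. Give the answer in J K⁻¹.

ΔS_total = 5.92 J/K

ΔS_hot = −Q/T_H = −35900/927 = -38.73 J/K and ΔS_cold = +Q/T_C = 35900/804 = 44.65 J/K.
ΔS_total = -38.73 + 44.65 = 5.92 J/K, positive as the second law requires.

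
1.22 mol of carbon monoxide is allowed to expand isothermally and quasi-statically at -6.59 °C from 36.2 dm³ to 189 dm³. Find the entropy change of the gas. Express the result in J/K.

ΔS_gas = 16.8 J/K

For an isothermal ideal gas ΔS_gas = nR ln(V₂/V₁) = 1.22 × 8.314 × ln(189/36.2) = 16.8 J/K.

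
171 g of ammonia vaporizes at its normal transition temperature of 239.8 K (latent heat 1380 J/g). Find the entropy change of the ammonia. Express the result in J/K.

ΔS = 984 J/K

Heat absorbed by the substance: Q = mL = 171 × 1380 = 235980 J.
At constant T, ΔS = Q_rev/T = 235980 / 239.8 = 984 J/K.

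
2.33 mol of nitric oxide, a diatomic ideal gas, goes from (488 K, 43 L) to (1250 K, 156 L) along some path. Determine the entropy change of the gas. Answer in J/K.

ΔS = 70.5 J/K

Entropy is a state function: ΔS = nC_V ln(T₂/T₁) + nR ln(V₂/V₁), with C_V = 5R/2 = 20.79 J mol⁻¹ K⁻¹ for a diatomic ideal gas.
ΔS = 2.33 × [20.79 × ln(1250/488) + 8.314 × ln(156/43)] = 70.5 J/K.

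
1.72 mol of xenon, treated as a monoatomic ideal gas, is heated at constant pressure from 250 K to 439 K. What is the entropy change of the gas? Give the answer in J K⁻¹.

ΔS = 20.1 J/K

At constant pressure, ΔS = nC_p ln(T₂/T₁) with C_p = 5R/2 = 20.79 J mol⁻¹ K⁻¹.
ΔS = 1.72 × 20.79 × ln(439/250) = 20.1 J/K.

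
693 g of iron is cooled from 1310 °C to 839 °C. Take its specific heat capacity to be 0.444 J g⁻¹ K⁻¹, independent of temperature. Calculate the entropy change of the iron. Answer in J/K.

ΔS = -109 J/K

In kelvin: T₁ = 1583.15 K, T₂ = 1112.15 K. ΔS = ∫dQ_rev/T = m c ln(T₂/T₁) = 693 × 0.444 × ln(1112.15/1583.15) = -109 J/K.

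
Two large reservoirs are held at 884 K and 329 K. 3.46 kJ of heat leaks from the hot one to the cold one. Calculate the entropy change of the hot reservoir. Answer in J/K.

ΔS_hot = -3.91 J/K

The hot reservoir loses heat Q, so ΔS_hot = −Q/T_H = −3460/884 = -3.91 J/K.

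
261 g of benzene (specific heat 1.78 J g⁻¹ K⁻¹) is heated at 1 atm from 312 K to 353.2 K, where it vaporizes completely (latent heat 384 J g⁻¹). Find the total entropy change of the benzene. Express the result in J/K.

ΔS = 341 J/K

Warming step: ΔS₁ = m c ln(T_tr/T_i) = 261 × 1.78 × ln(353.2/312) = 57.62 J/K.
Phase change: ΔS₂ = +mL/T_tr = 261 × 384 / 353.2 = 283.8 J/K.
ΔS_total = (57.62) + (283.8) = 341 J/K.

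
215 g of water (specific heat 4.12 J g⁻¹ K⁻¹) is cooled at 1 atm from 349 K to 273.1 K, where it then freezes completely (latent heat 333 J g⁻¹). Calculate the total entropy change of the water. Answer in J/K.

ΔS = -479 J/K

Cooling step: ΔS₁ = m c ln(T_tr/T_i) = 215 × 4.12 × ln(273.1/349) = -217.2 J/K.
Phase change: ΔS₂ = −mL/T_tr = −215 × 333 / 273.1 = -262.2 J/K.
ΔS_total = (-217.2) + (-262.2) = -479 J/K.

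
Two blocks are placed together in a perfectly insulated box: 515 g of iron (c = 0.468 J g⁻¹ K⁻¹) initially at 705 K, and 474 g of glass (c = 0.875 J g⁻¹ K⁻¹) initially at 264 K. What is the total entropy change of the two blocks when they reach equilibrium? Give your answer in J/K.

ΔS_total = 77.2 J/K

Energy balance: T_f = (m₁c₁T₁ + m₂c₂T₂)/(m₁c₁ + m₂c₂) = 426.08 K.
ΔS₁ = m₁c₁ ln(T_f/T₁) = 241.02 × ln(426.08/705) = -121.37 J/K.
ΔS₂ = m₂c₂ ln(T_f/T₂) = 414.75 × ln(426.08/264) = 198.54 J/K.
ΔS_total = -121.37 + 198.54 = 77.2 J/K.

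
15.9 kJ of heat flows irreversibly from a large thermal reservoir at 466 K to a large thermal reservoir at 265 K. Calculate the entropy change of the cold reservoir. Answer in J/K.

ΔS_cold = 60 J/K

The cold reservoir gains heat Q, so ΔS_cold = +Q/T_C = 15900/265 = 60 J/K.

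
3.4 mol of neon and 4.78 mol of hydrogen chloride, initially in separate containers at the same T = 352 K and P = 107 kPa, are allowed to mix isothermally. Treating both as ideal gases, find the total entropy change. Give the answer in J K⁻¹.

ΔS_mix = 46.2 J/K

Mole fractions: x_A = 3.4/8.18 = 0.416, x_B = 0.584.
ΔS_mix = −R(n_A ln x_A + n_B ln x_B) = −8.314 × (3.4 ln 0.416 + 4.78 ln 0.584) = 46.2 J/K.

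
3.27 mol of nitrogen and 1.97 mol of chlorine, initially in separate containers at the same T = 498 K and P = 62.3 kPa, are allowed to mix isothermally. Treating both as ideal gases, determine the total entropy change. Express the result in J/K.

Mole fractions: x_A = 3.27/5.24 = 0.624, x_B = 0.376.
ΔS_mix = −R(n_A ln x_A + n_B ln x_B) = −8.314 × (3.27 ln 0.624 + 1.97 ln 0.376) = 28.8 J/K.

ΔS_mix = 28.8 J/K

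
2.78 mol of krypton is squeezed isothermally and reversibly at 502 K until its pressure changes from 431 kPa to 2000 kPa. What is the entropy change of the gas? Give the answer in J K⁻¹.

For an isothermal ideal gas ΔS_gas = nR ln(P₁/P₂) = 2.78 × 8.314 × ln(431/2000) = -35.5 J/K.

ΔS_gas = -35.5 J/K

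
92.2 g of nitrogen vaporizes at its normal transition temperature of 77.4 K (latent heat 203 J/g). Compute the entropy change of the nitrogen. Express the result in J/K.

Heat absorbed by the substance: Q = mL = 92.2 × 203 = 18716.6 J.
At constant T, ΔS = Q_rev/T = 18716.6 / 77.4 = 242 J/K.

ΔS = 242 J/K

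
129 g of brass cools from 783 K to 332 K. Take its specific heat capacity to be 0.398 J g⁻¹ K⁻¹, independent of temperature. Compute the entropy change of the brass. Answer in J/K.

ΔS = ∫dQ_rev/T = m c ln(T₂/T₁) = 129 × 0.398 × ln(332/783) = -44.1 J/K.

ΔS = -44.1 J/K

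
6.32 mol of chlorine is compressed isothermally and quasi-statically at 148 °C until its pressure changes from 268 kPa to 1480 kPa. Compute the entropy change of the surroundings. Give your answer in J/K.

For an isothermal ideal gas ΔS_gas = nR ln(P₁/P₂) = 6.32 × 8.314 × ln(268/1480) = -89.8 J/K.
The process is reversible, so ΔS_surr = −ΔS_gas = 89.8 J/K and ΔS_universe = 0.

ΔS_surr = 89.8 J/K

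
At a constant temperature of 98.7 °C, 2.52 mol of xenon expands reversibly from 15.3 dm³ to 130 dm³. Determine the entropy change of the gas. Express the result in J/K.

For an isothermal ideal gas ΔS_gas = nR ln(V₂/V₁) = 2.52 × 8.314 × ln(130/15.3) = 44.8 J/K.

ΔS_gas = 44.8 J/K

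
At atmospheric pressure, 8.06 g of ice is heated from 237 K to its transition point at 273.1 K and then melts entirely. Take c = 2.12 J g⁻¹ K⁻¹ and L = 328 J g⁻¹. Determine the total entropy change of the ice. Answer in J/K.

ΔS = 12.1 J/K

Warming step: ΔS₁ = m c ln(T_tr/T_i) = 8.06 × 2.12 × ln(273.1/237) = 2.423 J/K.
Phase change: ΔS₂ = +mL/T_tr = 8.06 × 328 / 273.1 = 9.68 J/K.
ΔS_total = (2.423) + (9.68) = 12.1 J/K.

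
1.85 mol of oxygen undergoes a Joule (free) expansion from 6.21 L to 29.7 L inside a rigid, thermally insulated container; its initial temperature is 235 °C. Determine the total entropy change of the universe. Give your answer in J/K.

ΔS_universe = 24.1 J/K

For an ideal gas in free expansion Q = 0 and W = 0, so T is unchanged.
Entropy is a state function; using a reversible isothermal path, ΔS_gas = nR ln(V₂/V₁) = 1.85 × 8.314 × ln(29.7/6.21) = 24.1 J/K.
The insulated surroundings exchange no heat, so ΔS_surr = 0 and ΔS_universe = ΔS_gas.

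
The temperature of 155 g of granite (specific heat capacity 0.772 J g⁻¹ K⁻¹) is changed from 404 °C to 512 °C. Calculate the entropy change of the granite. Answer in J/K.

ΔS = 17.7 J/K

In kelvin: T₁ = 677.15 K, T₂ = 785.15 K. ΔS = ∫dQ_rev/T = m c ln(T₂/T₁) = 155 × 0.772 × ln(785.15/677.15) = 17.7 J/K.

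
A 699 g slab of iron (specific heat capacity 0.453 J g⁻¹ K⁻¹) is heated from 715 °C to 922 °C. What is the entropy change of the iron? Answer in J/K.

In kelvin: T₁ = 988.15 K, T₂ = 1195.15 K. ΔS = ∫dQ_rev/T = m c ln(T₂/T₁) = 699 × 0.453 × ln(1195.15/988.15) = 60.2 J/K.

ΔS = 60.2 J/K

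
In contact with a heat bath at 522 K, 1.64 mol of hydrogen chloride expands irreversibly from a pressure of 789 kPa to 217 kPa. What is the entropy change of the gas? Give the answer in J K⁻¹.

Entropy is a state function, so ΔS_gas depends only on the end states.
For an isothermal ideal gas ΔS_gas = nR ln(P₁/P₂) = 1.64 × 8.314 × ln(789/217) = 17.6 J/K.

ΔS_gas = 17.6 J/K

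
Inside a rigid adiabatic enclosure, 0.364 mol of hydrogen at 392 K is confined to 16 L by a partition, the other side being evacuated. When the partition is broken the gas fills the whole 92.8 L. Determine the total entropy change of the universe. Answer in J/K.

ΔS_universe = 5.32 J/K

For an ideal gas in free expansion Q = 0 and W = 0, so T is unchanged.
Entropy is a state function; using a reversible isothermal path, ΔS_gas = nR ln(V₂/V₁) = 0.364 × 8.314 × ln(92.8/16) = 5.32 J/K.
The insulated surroundings exchange no heat, so ΔS_surr = 0 and ΔS_universe = ΔS_gas.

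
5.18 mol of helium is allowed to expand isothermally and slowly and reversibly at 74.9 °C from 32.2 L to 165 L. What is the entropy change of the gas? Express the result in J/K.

ΔS_gas = 70.4 J/K

For an isothermal ideal gas ΔS_gas = nR ln(V₂/V₁) = 5.18 × 8.314 × ln(165/32.2) = 70.4 J/K.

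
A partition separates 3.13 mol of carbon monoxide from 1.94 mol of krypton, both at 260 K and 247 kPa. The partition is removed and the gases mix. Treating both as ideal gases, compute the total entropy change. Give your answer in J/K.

Mole fractions: x_A = 3.13/5.07 = 0.617, x_B = 0.383.
ΔS_mix = −R(n_A ln x_A + n_B ln x_B) = −8.314 × (3.13 ln 0.617 + 1.94 ln 0.383) = 28 J/K.

ΔS_mix = 28 J/K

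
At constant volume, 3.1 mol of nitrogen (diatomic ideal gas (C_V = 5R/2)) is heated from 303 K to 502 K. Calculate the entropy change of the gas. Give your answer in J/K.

ΔS = 32.5 J/K

At constant volume, ΔS = nC_V ln(T₂/T₁) with C_V = 5R/2 = 20.79 J mol⁻¹ K⁻¹.
ΔS = 3.1 × 20.79 × ln(502/303) = 32.5 J/K.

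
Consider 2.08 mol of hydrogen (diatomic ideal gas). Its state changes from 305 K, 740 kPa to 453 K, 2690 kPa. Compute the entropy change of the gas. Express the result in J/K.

ΔS = 1.62 J/K

ΔS = nC_p ln(T₂/T₁) − nR ln(P₂/P₁), with C_p = 7R/2 = 29.1 J mol⁻¹ K⁻¹ for a diatomic ideal gas.
ΔS = 2.08 × [29.1 × ln(453/305) − 8.314 × ln(2690/740)] = 1.62 J/K.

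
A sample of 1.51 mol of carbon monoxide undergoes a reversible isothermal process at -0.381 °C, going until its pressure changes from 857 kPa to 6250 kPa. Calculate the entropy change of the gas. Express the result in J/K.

ΔS_gas = -24.9 J/K

For an isothermal ideal gas ΔS_gas = nR ln(P₁/P₂) = 1.51 × 8.314 × ln(857/6250) = -24.9 J/K.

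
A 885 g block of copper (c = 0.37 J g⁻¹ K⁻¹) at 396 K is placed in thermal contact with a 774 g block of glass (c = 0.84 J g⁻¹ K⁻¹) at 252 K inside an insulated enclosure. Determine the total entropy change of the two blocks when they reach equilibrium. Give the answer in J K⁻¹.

Energy balance: T_f = (m₁c₁T₁ + m₂c₂T₂)/(m₁c₁ + m₂c₂) = 300.23 K.
ΔS₁ = m₁c₁ ln(T_f/T₁) = 327.45 × ln(300.23/396) = -90.66 J/K.
ΔS₂ = m₂c₂ ln(T_f/T₂) = 650.16 × ln(300.23/252) = 113.9 J/K.
ΔS_total = -90.66 + 113.9 = 23.2 J/K.

ΔS_total = 23.2 J/K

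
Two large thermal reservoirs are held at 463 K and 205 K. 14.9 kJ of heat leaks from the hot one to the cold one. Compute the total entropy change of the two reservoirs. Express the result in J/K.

ΔS_hot = −Q/T_H = −14900/463 = -32.18 J/K and ΔS_cold = +Q/T_C = 14900/205 = 72.68 J/K.
ΔS_total = -32.18 + 72.68 = 40.5 J/K, positive as the second law requires.

ΔS_total = 40.5 J/K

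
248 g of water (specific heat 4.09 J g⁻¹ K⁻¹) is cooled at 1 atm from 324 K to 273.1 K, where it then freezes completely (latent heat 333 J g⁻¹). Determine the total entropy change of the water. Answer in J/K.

Cooling step: ΔS₁ = m c ln(T_tr/T_i) = 248 × 4.09 × ln(273.1/324) = -173.4 J/K.
Phase change: ΔS₂ = −mL/T_tr = −248 × 333 / 273.1 = -302.4 J/K.
ΔS_total = (-173.4) + (-302.4) = -476 J/K.

ΔS = -476 J/K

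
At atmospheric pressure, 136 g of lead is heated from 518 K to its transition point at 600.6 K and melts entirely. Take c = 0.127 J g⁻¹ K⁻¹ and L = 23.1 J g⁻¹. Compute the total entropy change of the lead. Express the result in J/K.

ΔS = 7.79 J/K

Warming step: ΔS₁ = m c ln(T_tr/T_i) = 136 × 0.127 × ln(600.6/518) = 2.555 J/K.
Phase change: ΔS₂ = +mL/T_tr = 136 × 23.1 / 600.6 = 5.231 J/K.
ΔS_total = (2.555) + (5.231) = 7.79 J/K.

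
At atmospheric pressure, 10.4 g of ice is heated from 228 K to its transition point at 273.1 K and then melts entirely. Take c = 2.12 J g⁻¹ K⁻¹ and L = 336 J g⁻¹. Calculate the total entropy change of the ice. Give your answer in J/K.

ΔS = 16.8 J/K

Warming step: ΔS₁ = m c ln(T_tr/T_i) = 10.4 × 2.12 × ln(273.1/228) = 3.979 J/K.
Phase change: ΔS₂ = +mL/T_tr = 10.4 × 336 / 273.1 = 12.8 J/K.
ΔS_total = (3.979) + (12.8) = 16.8 J/K.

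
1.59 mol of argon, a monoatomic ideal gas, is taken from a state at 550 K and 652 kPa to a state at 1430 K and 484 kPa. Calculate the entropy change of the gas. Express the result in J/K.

ΔS = 35.5 J/K

ΔS = nC_p ln(T₂/T₁) − nR ln(P₂/P₁), with C_p = 5R/2 = 20.79 J mol⁻¹ K⁻¹ for a monoatomic ideal gas.
ΔS = 1.59 × [20.79 × ln(1430/550) − 8.314 × ln(484/652)] = 35.5 J/K.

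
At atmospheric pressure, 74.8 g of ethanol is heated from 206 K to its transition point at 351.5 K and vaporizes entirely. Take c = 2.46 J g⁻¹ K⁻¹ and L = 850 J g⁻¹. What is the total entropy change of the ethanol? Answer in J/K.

Warming step: ΔS₁ = m c ln(T_tr/T_i) = 74.8 × 2.46 × ln(351.5/206) = 98.32 J/K.
Phase change: ΔS₂ = +mL/T_tr = 74.8 × 850 / 351.5 = 180.9 J/K.
ΔS_total = (98.32) + (180.9) = 279 J/K.

ΔS = 279 J/K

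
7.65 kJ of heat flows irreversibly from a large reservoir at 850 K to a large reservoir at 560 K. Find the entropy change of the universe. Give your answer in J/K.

ΔS_hot = −Q/T_H = −7650/850 = -9 J/K and ΔS_cold = +Q/T_C = 7650/560 = 13.66 J/K.
ΔS_total = -9 + 13.66 = 4.66 J/K, positive as the second law requires.

ΔS_total = 4.66 J/K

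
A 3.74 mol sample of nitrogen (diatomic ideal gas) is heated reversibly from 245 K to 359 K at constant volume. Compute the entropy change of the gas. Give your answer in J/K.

At constant volume, ΔS = nC_V ln(T₂/T₁) with C_V = 5R/2 = 20.79 J mol⁻¹ K⁻¹.
ΔS = 3.74 × 20.79 × ln(359/245) = 29.7 J/K.

ΔS = 29.7 J/K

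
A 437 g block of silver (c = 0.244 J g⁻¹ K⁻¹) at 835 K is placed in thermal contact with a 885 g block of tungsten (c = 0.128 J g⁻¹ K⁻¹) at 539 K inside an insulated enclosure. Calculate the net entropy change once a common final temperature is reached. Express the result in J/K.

ΔS_total = 5.24 J/K

Energy balance: T_f = (m₁c₁T₁ + m₂c₂T₂)/(m₁c₁ + m₂c₂) = 682.52 K.
ΔS₁ = m₁c₁ ln(T_f/T₁) = 106.628 × ln(682.52/835) = -21.5 J/K.
ΔS₂ = m₂c₂ ln(T_f/T₂) = 113.28 × ln(682.52/539) = 26.74 J/K.
ΔS_total = -21.5 + 26.74 = 5.24 J/K.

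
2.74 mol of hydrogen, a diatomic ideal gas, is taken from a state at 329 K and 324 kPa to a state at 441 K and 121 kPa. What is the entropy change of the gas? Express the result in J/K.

ΔS = nC_p ln(T₂/T₁) − nR ln(P₂/P₁), with C_p = 7R/2 = 29.1 J mol⁻¹ K⁻¹ for a diatomic ideal gas.
ΔS = 2.74 × [29.1 × ln(441/329) − 8.314 × ln(121/324)] = 45.8 J/K.

ΔS = 45.8 J/K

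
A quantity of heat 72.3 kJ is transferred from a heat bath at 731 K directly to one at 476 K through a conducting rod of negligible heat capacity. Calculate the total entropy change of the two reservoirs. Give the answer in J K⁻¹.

ΔS_hot = −Q/T_H = −72300/731 = -98.91 J/K and ΔS_cold = +Q/T_C = 72300/476 = 151.9 J/K.
ΔS_total = -98.91 + 151.9 = 53 J/K, positive as the second law requires.

ΔS_total = 53 J/K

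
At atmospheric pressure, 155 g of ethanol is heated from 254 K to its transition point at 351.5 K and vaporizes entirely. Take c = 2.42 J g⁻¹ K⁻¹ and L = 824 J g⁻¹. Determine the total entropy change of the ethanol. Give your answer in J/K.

ΔS = 485 J/K

Warming step: ΔS₁ = m c ln(T_tr/T_i) = 155 × 2.42 × ln(351.5/254) = 121.9 J/K.
Phase change: ΔS₂ = +mL/T_tr = 155 × 824 / 351.5 = 363.4 J/K.
ΔS_total = (121.9) + (363.4) = 485 J/K.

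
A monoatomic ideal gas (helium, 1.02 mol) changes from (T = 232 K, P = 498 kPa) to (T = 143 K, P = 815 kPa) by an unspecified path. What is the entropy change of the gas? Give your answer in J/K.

ΔS = -14.4 J/K

ΔS = nC_p ln(T₂/T₁) − nR ln(P₂/P₁), with C_p = 5R/2 = 20.79 J mol⁻¹ K⁻¹ for a monoatomic ideal gas.
ΔS = 1.02 × [20.79 × ln(143/232) − 8.314 × ln(815/498)] = -14.4 J/K.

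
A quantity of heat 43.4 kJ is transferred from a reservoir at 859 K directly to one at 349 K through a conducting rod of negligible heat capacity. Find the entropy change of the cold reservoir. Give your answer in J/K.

The cold reservoir gains heat Q, so ΔS_cold = +Q/T_C = 43400/349 = 124 J/K.

ΔS_cold = 124 J/K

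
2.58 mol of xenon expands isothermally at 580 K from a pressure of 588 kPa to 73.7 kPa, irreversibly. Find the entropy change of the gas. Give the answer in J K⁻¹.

Entropy is a state function, so ΔS_gas depends only on the end states.
For an isothermal ideal gas ΔS_gas = nR ln(P₁/P₂) = 2.58 × 8.314 × ln(588/73.7) = 44.5 J/K.

ΔS_gas = 44.5 J/K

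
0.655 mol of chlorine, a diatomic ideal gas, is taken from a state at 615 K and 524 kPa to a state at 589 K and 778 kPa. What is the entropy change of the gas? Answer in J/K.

ΔS = nC_p ln(T₂/T₁) − nR ln(P₂/P₁), with C_p = 7R/2 = 29.1 J mol⁻¹ K⁻¹ for a diatomic ideal gas.
ΔS = 0.655 × [29.1 × ln(589/615) − 8.314 × ln(778/524)] = -2.98 J/K.

ΔS = -2.98 J/K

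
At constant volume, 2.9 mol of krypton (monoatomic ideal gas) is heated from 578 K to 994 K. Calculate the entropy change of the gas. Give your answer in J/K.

ΔS = 19.6 J/K

At constant volume, ΔS = nC_V ln(T₂/T₁) with C_V = 3R/2 = 12.47 J mol⁻¹ K⁻¹.
ΔS = 2.9 × 12.47 × ln(994/578) = 19.6 J/K.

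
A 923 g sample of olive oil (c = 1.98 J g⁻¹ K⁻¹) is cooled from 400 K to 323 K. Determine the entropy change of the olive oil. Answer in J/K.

ΔS = ∫dQ_rev/T = m c ln(T₂/T₁) = 923 × 1.98 × ln(323/400) = -391 J/K.

ΔS = -391 J/K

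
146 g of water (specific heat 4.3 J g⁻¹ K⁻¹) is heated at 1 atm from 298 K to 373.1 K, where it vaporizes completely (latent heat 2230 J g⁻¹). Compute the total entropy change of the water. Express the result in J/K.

ΔS = 1010 J/K

Warming step: ΔS₁ = m c ln(T_tr/T_i) = 146 × 4.3 × ln(373.1/298) = 141.1 J/K.
Phase change: ΔS₂ = +mL/T_tr = 146 × 2230 / 373.1 = 872.6 J/K.
ΔS_total = (141.1) + (872.6) = 1010 J/K.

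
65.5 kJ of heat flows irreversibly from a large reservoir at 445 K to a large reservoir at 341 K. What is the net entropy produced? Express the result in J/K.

ΔS_hot = −Q/T_H = −65500/445 = -147.2 J/K and ΔS_cold = +Q/T_C = 65500/341 = 192.1 J/K.
ΔS_total = -147.2 + 192.1 = 44.9 J/K, positive as the second law requires.

ΔS_total = 44.9 J/K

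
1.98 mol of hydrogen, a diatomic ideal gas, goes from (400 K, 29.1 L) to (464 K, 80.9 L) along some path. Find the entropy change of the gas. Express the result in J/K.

Entropy is a state function: ΔS = nC_V ln(T₂/T₁) + nR ln(V₂/V₁), with C_V = 5R/2 = 20.79 J mol⁻¹ K⁻¹ for a diatomic ideal gas.
ΔS = 1.98 × [20.79 × ln(464/400) + 8.314 × ln(80.9/29.1)] = 22.9 J/K.

ΔS = 22.9 J/K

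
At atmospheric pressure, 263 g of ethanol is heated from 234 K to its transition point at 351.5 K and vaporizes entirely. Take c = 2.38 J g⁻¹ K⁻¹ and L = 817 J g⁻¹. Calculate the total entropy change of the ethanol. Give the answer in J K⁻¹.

ΔS = 866 J/K

Warming step: ΔS₁ = m c ln(T_tr/T_i) = 263 × 2.38 × ln(351.5/234) = 254.7 J/K.
Phase change: ΔS₂ = +mL/T_tr = 263 × 817 / 351.5 = 611.3 J/K.
ΔS_total = (254.7) + (611.3) = 866 J/K.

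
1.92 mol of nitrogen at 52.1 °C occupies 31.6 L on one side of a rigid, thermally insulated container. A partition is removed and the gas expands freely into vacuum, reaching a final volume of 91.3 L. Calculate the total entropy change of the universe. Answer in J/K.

ΔS_universe = 16.9 J/K

No heat is exchanged and no work is done, so the ideal-gas temperature stays constant.
Entropy is a state function; using a reversible isothermal path, ΔS_gas = nR ln(V₂/V₁) = 1.92 × 8.314 × ln(91.3/31.6) = 16.9 J/K.
The insulated surroundings exchange no heat, so ΔS_surr = 0 and ΔS_universe = ΔS_gas.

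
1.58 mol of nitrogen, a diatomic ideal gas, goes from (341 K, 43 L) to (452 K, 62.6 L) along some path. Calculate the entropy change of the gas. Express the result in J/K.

Entropy is a state function: ΔS = nC_V ln(T₂/T₁) + nR ln(V₂/V₁), with C_V = 5R/2 = 20.79 J mol⁻¹ K⁻¹ for a diatomic ideal gas.
ΔS = 1.58 × [20.79 × ln(452/341) + 8.314 × ln(62.6/43)] = 14.2 J/K.

ΔS = 14.2 J/K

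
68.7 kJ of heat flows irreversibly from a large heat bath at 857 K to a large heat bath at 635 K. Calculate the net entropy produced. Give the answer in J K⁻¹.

ΔS_total = 28 J/K

ΔS_hot = −Q/T_H = −68700/857 = -80.16 J/K and ΔS_cold = +Q/T_C = 68700/635 = 108.2 J/K.
ΔS_total = -80.16 + 108.2 = 28 J/K, positive as the second law requires.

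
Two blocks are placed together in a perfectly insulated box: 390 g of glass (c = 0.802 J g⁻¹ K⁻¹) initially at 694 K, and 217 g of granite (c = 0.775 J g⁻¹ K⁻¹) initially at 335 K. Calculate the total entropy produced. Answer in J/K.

Energy balance: T_f = (m₁c₁T₁ + m₂c₂T₂)/(m₁c₁ + m₂c₂) = 568.47 K.
ΔS₁ = m₁c₁ ln(T_f/T₁) = 312.78 × ln(568.47/694) = -62.41 J/K.
ΔS₂ = m₂c₂ ln(T_f/T₂) = 168.175 × ln(568.47/335) = 88.93 J/K.
ΔS_total = -62.41 + 88.93 = 26.5 J/K.

ΔS_total = 26.5 J/K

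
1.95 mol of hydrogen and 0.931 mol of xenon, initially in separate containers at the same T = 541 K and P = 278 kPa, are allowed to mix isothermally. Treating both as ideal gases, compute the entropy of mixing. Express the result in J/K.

ΔS_mix = 15.1 J/K

Mole fractions: x_A = 1.95/2.88 = 0.677, x_B = 0.323.
ΔS_mix = −R(n_A ln x_A + n_B ln x_B) = −8.314 × (1.95 ln 0.677 + 0.931 ln 0.323) = 15.1 J/K.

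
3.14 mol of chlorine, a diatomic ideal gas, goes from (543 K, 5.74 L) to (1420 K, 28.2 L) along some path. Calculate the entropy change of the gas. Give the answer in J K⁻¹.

ΔS = 104 J/K

Entropy is a state function: ΔS = nC_V ln(T₂/T₁) + nR ln(V₂/V₁), with C_V = 5R/2 = 20.79 J mol⁻¹ K⁻¹ for a diatomic ideal gas.
ΔS = 3.14 × [20.79 × ln(1420/543) + 8.314 × ln(28.2/5.74)] = 104 J/K.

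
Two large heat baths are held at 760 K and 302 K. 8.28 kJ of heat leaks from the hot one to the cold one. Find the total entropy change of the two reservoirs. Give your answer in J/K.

ΔS_total = 16.5 J/K

ΔS_hot = −Q/T_H = −8280/760 = -10.89 J/K and ΔS_cold = +Q/T_C = 8280/302 = 27.42 J/K.
ΔS_total = -10.89 + 27.42 = 16.5 J/K, positive as the second law requires.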